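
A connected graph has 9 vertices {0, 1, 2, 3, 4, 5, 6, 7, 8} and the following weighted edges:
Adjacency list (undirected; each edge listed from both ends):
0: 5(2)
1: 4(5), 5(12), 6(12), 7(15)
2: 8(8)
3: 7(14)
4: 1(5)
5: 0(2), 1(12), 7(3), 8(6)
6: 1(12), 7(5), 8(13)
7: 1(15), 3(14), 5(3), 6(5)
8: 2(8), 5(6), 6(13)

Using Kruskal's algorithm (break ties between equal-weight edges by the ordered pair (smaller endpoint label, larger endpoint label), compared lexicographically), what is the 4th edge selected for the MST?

6-7

Kruskal's algorithm — process edges by increasing weight (ties by edge label):
0-5 (2): add — endpoints in different components.
5-7 (3): add — endpoints in different components.
1-4 (5): add — endpoints in different components.
6-7 (5): add — endpoints in different components.
5-8 (6): add — endpoints in different components.
2-8 (8): add — endpoints in different components.
1-5 (12): add — endpoints in different components.
1-6 (12): skip — 1 and 6 already connected.
6-8 (13): skip — 6 and 8 already connected.
3-7 (14): add — endpoints in different components.
The 4th edge added is 6-7.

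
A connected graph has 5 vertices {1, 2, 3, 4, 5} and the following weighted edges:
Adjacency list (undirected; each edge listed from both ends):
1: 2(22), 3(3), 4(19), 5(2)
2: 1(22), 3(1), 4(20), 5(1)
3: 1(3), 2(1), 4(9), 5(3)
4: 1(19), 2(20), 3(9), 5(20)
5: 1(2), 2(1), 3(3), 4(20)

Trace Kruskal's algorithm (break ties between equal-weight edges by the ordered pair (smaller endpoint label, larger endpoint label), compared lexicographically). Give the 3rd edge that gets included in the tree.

Kruskal: consider edges lightest-first.
2—3 (1): add. Components now {1} {2,3} {4} {5}
2—5 (1): add. Components now {1} {2,3,5} {4}
1—5 (2): add. Components now {1,2,3,5} {4}
1—3 (3): skip — 1 and 3 already connected.
3—5 (3): skip — 3 and 5 already connected.
3—4 (9): add. Components now {1,2,3,4,5}
The 3rd edge added is 1—5.

1-5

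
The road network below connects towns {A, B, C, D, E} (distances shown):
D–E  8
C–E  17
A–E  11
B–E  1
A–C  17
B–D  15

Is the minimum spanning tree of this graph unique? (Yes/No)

Kruskal's algorithm — process edges by increasing weight (ties by edge label):
B–E (1): add. Components now {A} {B,E} {C} {D}
D–E (8): add. Components now {A} {B,D,E} {C}
A–E (11): add. Components now {A,B,D,E} {C}
B–D (15): skip — B and D already connected.
A–C (17): add. Components now {A,B,C,D,E}
Non-tree edge C–E has weight 17, equal to the heaviest edge on its tree cycle — swapping gives another MST of the same weight. Not unique.

No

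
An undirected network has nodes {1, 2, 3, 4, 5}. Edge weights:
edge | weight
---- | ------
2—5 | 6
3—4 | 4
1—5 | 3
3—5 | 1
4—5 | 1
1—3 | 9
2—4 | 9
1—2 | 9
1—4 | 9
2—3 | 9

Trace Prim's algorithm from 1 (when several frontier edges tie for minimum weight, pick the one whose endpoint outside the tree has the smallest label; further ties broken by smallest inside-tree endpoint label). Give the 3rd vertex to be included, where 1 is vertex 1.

3

Grow the tree from 1 using Prim:
Step 1: frontier [1—5 3, 1—2 9, 1—3 9, 1—4 9] → take 1—5 (3); add 5.
Step 2: frontier [1—2 9, 1—3 9, 1—4 9, 3—5 1, 4—5 1, 2—5 6] → take 3—5 (1); add 3.
Step 3: frontier [1—2 9, 1—4 9, 3—4 4, 2—3 9, 4—5 1, 2—5 6] → take 4—5 (1); add 4.
Step 4: frontier [1—2 9, 2—3 9, 2—4 9, 2—5 6] → take 2—5 (6); add 2.
Vertex order: 1, 5, 3, 4, 2. The 3rd vertex is 3.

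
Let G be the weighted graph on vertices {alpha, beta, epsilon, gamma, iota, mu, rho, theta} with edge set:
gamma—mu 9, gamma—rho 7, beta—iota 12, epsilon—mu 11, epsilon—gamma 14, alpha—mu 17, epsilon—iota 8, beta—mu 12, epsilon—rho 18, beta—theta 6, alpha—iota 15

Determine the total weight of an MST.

Grow the tree from epsilon using Prim:
Step 1: frontier [epsilon—iota 8, epsilon—mu 11, epsilon—gamma 14, epsilon—rho 18] → take epsilon—iota (8); add iota.
Step 2: frontier [epsilon—mu 11, epsilon—gamma 14, epsilon—rho 18, beta—iota 12, alpha—iota 15] → take epsilon—mu (11); add mu.
Step 3: frontier [epsilon—gamma 14, epsilon—rho 18, beta—iota 12, alpha—iota 15, gamma—mu 9, beta—mu 12, alpha—mu 17] → take gamma—mu (9); add gamma.
Step 4: frontier [epsilon—rho 18, gamma—rho 7, beta—iota 12, alpha—iota 15, beta—mu 12, alpha—mu 17] → take gamma—rho (7); add rho.
Step 5: frontier [beta—iota 12, alpha—iota 15, beta—mu 12, alpha—mu 17] → take beta—iota (12); add beta.
Step 6: frontier [beta—theta 6, alpha—iota 15, alpha—mu 17] → take beta—theta (6); add theta.
Step 7: frontier [alpha—iota 15, alpha—mu 17] → take alpha—iota (15); add alpha.
MST edges: epsilon—iota, epsilon—mu, gamma—mu, gamma—rho, beta—iota, beta—theta, alpha—iota; total weight 8+11+9+7+12+6+15 = 68.

68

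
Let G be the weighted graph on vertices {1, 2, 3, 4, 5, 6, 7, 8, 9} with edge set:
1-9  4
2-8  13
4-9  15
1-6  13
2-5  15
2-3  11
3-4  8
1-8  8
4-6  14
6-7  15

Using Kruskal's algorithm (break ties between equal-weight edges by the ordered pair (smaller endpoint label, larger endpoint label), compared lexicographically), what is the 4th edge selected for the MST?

Kruskal's algorithm — process edges by increasing weight (ties by edge label):
1-9 (4): add — endpoints in different components.
1-8 (8): add — endpoints in different components.
3-4 (8): add — endpoints in different components.
2-3 (11): add — endpoints in different components.
1-6 (13): add — endpoints in different components.
2-8 (13): add — endpoints in different components.
4-6 (14): skip — 4 and 6 already connected.
2-5 (15): add — endpoints in different components.
4-9 (15): skip — 4 and 9 already connected.
6-7 (15): add — endpoints in different components.
The 4th edge added is 2-3.

2-3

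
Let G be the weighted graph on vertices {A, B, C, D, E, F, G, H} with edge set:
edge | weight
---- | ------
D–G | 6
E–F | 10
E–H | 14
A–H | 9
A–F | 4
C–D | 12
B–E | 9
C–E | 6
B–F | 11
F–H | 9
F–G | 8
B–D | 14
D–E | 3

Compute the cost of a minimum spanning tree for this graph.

Prim, starting at F.
Step 1: frontier [A–F 4, F–G 8, F–H 9, E–F 10, B–F 11] → take A–F (4); add A.
Step 2: frontier [A–H 9, F–G 8, F–H 9, E–F 10, B–F 11] → take F–G (8); add G.
Step 3: frontier [A–H 9, F–H 9, E–F 10, B–F 11, D–G 6] → take D–G (6); add D.
Step 4: frontier [A–H 9, D–E 3, C–D 12, B–D 14, F–H 9, E–F 10, B–F 11] → take D–E (3); add E.
Step 5: frontier [A–H 9, C–D 12, B–D 14, C–E 6, B–E 9, E–H 14, F–H 9, B–F 11] → take C–E (6); add C.
Step 6: frontier [A–H 9, B–D 14, B–E 9, E–H 14, F–H 9, B–F 11] → take B–E (9); add B.
Step 7: frontier [A–H 9, E–H 14, F–H 9] → take A–H (9); add H.
MST edges: A–F, F–G, D–G, D–E, C–E, B–E, A–H; total weight 4+8+6+3+6+9+9 = 45.

45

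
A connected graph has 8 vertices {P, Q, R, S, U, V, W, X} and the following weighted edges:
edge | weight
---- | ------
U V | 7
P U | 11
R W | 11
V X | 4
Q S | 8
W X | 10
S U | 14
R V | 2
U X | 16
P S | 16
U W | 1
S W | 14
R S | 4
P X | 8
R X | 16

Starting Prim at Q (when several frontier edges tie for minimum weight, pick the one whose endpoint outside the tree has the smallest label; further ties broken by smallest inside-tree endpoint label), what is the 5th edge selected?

Prim's algorithm from Q:
Step 1: cheapest edge leaving the tree is Q S (8); add S.
Step 2: cheapest edge leaving the tree is R S (4); add R.
Step 3: cheapest edge leaving the tree is R V (2); add V.
Step 4: cheapest edge leaving the tree is V X (4); add X.
Step 5: cheapest edge leaving the tree is U V (7); add U.
Step 6: cheapest edge leaving the tree is U W (1); add W.
Step 7: cheapest edge leaving the tree is P X (8); add P.
The 5th edge added is U V.

U-V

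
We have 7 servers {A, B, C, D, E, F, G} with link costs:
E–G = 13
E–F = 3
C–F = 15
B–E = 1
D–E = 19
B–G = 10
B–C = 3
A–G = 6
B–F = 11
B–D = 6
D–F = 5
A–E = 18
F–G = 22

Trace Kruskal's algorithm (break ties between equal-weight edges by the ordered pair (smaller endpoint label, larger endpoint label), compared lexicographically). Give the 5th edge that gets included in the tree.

A-G

Kruskal's algorithm — process edges by increasing weight (ties by edge label):
B–E (1): add. Components now {A} {B,E} {C} {D} {F} {G}
B–C (3): add. Components now {A} {B,C,E} {D} {F} {G}
E–F (3): add. Components now {A} {B,C,E,F} {D} {G}
D–F (5): add. Components now {A} {B,C,D,E,F} {G}
A–G (6): add. Components now {A,G} {B,C,D,E,F}
B–D (6): skip — B and D already connected.
B–G (10): add. Components now {A,B,C,D,E,F,G}
The 5th edge added is A–G.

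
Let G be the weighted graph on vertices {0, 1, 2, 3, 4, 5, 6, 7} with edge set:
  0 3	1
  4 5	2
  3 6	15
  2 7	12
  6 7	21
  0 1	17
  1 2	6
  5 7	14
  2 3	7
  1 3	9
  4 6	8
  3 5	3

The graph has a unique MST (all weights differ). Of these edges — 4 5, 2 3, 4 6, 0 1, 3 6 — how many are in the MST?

Sort edges by weight, then run Kruskal:
0 3 (1): add — endpoints in different components.
4 5 (2): add — endpoints in different components.
3 5 (3): add — endpoints in different components.
1 2 (6): add — endpoints in different components.
2 3 (7): add — endpoints in different components.
4 6 (8): add — endpoints in different components.
1 3 (9): skip — 1 and 3 already connected.
2 7 (12): add — endpoints in different components.
MST edge set: {0 3, 4 5, 3 5, 1 2, 2 3, 4 6, 2 7}.
Of the listed edges, {4 5, 2 3, 4 6} are in the MST → 3.

3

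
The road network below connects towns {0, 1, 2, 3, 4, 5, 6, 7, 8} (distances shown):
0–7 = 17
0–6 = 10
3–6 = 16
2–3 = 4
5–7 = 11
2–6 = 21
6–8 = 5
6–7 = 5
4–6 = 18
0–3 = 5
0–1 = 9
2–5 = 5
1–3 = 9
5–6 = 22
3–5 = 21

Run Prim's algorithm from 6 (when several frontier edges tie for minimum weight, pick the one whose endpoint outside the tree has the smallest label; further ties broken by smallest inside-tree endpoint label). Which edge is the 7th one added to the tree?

0-1

Prim, starting at 6.
Step 1: cheapest edge leaving the tree is 6–7 (5); add 7.
Step 2: cheapest edge leaving the tree is 6–8 (5); add 8.
Step 3: cheapest edge leaving the tree is 0–6 (10); add 0.
Step 4: cheapest edge leaving the tree is 0–3 (5); add 3.
Step 5: cheapest edge leaving the tree is 2–3 (4); add 2.
Step 6: cheapest edge leaving the tree is 2–5 (5); add 5.
Step 7: cheapest edge leaving the tree is 0–1 (9); add 1.
Step 8: cheapest edge leaving the tree is 4–6 (18); add 4.
The 7th edge added is 0–1.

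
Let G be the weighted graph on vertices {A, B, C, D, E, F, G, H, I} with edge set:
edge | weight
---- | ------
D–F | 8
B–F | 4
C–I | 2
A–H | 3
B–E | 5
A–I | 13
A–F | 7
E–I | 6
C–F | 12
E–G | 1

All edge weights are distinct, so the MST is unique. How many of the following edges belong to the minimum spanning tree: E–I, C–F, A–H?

Kruskal's algorithm — process edges by increasing weight (ties by edge label):
E–G (1): add — endpoints in different components.
C–I (2): add — endpoints in different components.
A–H (3): add — endpoints in different components.
B–F (4): add — endpoints in different components.
B–E (5): add — endpoints in different components.
E–I (6): add — endpoints in different components.
A–F (7): add — endpoints in different components.
D–F (8): add — endpoints in different components.
MST edge set: {E–G, C–I, A–H, B–F, B–E, E–I, A–F, D–F}.
Of the listed edges, {E–I, A–H} are in the MST → 2.

2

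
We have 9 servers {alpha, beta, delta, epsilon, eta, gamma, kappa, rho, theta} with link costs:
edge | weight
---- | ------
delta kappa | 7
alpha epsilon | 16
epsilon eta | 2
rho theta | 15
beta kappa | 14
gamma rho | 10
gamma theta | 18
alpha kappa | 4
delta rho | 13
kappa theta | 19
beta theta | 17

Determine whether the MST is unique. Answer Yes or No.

Yes

Kruskal: consider edges lightest-first.
epsilon eta (2): add — endpoints in different components.
alpha kappa (4): add — endpoints in different components.
delta kappa (7): add — endpoints in different components.
gamma rho (10): add — endpoints in different components.
delta rho (13): add — endpoints in different components.
beta kappa (14): add — endpoints in different components.
rho theta (15): add — endpoints in different components.
alpha epsilon (16): add — endpoints in different components.
Every non-tree edge has weight strictly greater than the heaviest edge on the tree path between its endpoints, so the MST is unique.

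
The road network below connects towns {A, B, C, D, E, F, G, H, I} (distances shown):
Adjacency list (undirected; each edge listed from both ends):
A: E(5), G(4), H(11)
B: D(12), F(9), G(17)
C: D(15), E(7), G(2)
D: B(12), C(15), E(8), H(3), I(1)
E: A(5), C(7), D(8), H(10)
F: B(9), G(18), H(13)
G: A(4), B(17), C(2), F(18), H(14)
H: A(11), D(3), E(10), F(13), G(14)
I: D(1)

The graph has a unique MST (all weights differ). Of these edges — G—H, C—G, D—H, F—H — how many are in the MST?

2

Kruskal's algorithm — process edges by increasing weight (ties by edge label):
D—I (1): add — endpoints in different components.
C—G (2): add — endpoints in different components.
D—H (3): add — endpoints in different components.
A—G (4): add — endpoints in different components.
A—E (5): add — endpoints in different components.
C—E (7): skip — C and E already connected.
D—E (8): add — endpoints in different components.
B—F (9): add — endpoints in different components.
E—H (10): skip — E and H already connected.
A—H (11): skip — A and H already connected.
B—D (12): add — endpoints in different components.
MST edge set: {D—I, C—G, D—H, A—G, A—E, D—E, B—F, B—D}.
Of the listed edges, {C—G, D—H} are in the MST → 2.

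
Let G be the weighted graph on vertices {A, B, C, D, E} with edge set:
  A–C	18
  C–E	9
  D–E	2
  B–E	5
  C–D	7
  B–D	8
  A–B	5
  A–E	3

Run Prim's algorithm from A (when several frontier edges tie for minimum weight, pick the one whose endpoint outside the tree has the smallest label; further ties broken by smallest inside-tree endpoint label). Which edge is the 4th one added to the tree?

C-D

Prim, starting at A.
Step 1: cheapest edge leaving the tree is A–E (3); add E.
Step 2: cheapest edge leaving the tree is D–E (2); add D.
Step 3: cheapest edge leaving the tree is A–B (5); add B.
Step 4: cheapest edge leaving the tree is C–D (7); add C.
The 4th edge added is C–D.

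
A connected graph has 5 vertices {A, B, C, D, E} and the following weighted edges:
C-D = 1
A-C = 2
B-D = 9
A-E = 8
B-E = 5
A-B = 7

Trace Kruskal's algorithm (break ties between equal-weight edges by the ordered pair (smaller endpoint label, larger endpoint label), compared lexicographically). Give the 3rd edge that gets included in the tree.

Kruskal's algorithm — process edges by increasing weight (ties by edge label):
C-D (1): add — endpoints in different components.
A-C (2): add — endpoints in different components.
B-E (5): add — endpoints in different components.
A-B (7): add — endpoints in different components.
The 3rd edge added is B-E.

B-E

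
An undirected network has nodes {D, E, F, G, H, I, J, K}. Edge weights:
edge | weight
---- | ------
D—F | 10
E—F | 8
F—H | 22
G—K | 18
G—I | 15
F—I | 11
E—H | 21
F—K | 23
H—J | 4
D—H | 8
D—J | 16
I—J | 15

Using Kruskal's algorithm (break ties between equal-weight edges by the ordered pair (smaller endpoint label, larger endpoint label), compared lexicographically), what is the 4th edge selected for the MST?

Sort edges by weight, then run Kruskal:
H—J (4): add — endpoints in different components.
D—H (8): add — endpoints in different components.
E—F (8): add — endpoints in different components.
D—F (10): add — endpoints in different components.
F—I (11): add — endpoints in different components.
G—I (15): add — endpoints in different components.
I—J (15): skip — I and J already connected.
D—J (16): skip — D and J already connected.
G—K (18): add — endpoints in different components.
The 4th edge added is D—F.

D-F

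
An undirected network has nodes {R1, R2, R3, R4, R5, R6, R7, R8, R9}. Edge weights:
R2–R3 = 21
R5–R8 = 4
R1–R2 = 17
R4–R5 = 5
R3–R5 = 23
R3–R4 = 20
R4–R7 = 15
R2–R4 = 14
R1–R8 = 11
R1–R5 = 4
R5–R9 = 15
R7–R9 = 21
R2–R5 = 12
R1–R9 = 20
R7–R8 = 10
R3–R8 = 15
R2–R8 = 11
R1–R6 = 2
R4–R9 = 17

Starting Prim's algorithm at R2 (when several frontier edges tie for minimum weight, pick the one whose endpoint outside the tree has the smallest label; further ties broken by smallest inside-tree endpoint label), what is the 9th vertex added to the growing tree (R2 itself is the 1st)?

R9

Grow the tree from R2 using Prim:
Step 1: cheapest edge leaving the tree is R2–R8 (11); add R8.
Step 2: cheapest edge leaving the tree is R5–R8 (4); add R5.
Step 3: cheapest edge leaving the tree is R1–R5 (4); add R1.
Step 4: cheapest edge leaving the tree is R1–R6 (2); add R6.
Step 5: cheapest edge leaving the tree is R4–R5 (5); add R4.
Step 6: cheapest edge leaving the tree is R7–R8 (10); add R7.
Step 7: cheapest edge leaving the tree is R3–R8 (15); add R3.
Step 8: cheapest edge leaving the tree is R5–R9 (15); add R9.
Vertex order: R2, R8, R5, R1, R6, R4, R7, R3, R9. The 9th vertex is R9.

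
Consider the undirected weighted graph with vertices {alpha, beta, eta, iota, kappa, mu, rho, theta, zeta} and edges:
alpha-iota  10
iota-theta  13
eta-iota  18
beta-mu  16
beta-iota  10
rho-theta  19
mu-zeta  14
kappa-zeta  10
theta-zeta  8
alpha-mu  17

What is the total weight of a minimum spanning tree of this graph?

Grow the tree from mu using Prim:
Step 1: cheapest edge leaving the tree is mu-zeta (14); add zeta.
Step 2: cheapest edge leaving the tree is theta-zeta (8); add theta.
Step 3: cheapest edge leaving the tree is kappa-zeta (10); add kappa.
Step 4: cheapest edge leaving the tree is iota-theta (13); add iota.
Step 5: cheapest edge leaving the tree is alpha-iota (10); add alpha.
Step 6: cheapest edge leaving the tree is beta-iota (10); add beta.
Step 7: cheapest edge leaving the tree is eta-iota (18); add eta.
Step 8: cheapest edge leaving the tree is rho-theta (19); add rho.
MST edges: mu-zeta, theta-zeta, kappa-zeta, iota-theta, alpha-iota, beta-iota, eta-iota, rho-theta; total weight 14+8+10+13+10+10+18+19 = 102.

102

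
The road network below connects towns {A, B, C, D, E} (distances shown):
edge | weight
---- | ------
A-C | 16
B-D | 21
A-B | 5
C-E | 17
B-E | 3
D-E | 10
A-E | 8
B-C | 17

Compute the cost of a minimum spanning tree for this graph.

Kruskal: consider edges lightest-first.
B-E (3): add — endpoints in different components.
A-B (5): add — endpoints in different components.
A-E (8): skip — A and E already connected.
D-E (10): add — endpoints in different components.
A-C (16): add — endpoints in different components.
MST edges: B-E, A-B, D-E, A-C; total weight 3+5+10+16 = 34.

34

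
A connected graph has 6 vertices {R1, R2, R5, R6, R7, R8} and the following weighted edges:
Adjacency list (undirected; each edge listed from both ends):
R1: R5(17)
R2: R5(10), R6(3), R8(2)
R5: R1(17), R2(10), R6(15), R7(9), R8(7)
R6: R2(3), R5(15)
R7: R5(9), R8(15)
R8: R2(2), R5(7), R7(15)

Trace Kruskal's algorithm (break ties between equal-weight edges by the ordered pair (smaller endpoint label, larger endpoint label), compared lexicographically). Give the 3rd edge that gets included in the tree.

Kruskal's algorithm — process edges by increasing weight (ties by edge label):
R2–R8 (2): add — endpoints in different components.
R2–R6 (3): add — endpoints in different components.
R5–R8 (7): add — endpoints in different components.
R5–R7 (9): add — endpoints in different components.
R2–R5 (10): skip — R2 and R5 already connected.
R5–R6 (15): skip — R6 and R5 already connected.
R7–R8 (15): skip — R8 and R7 already connected.
R1–R5 (17): add — endpoints in different components.
The 3rd edge added is R5–R8.

R5-R8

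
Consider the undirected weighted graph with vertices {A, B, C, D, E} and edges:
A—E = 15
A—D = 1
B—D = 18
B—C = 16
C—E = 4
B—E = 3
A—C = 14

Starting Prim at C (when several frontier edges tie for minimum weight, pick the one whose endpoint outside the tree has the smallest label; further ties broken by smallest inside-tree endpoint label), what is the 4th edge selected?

Prim's algorithm from C:
Step 1: frontier [C—E 4, A—C 14, B—C 16] → take C—E (4); add E.
Step 2: frontier [A—C 14, B—C 16, B—E 3, A—E 15] → take B—E (3); add B.
Step 3: frontier [B—D 18, A—C 14, A—E 15] → take A—C (14); add A.
Step 4: frontier [A—D 1, B—D 18] → take A—D (1); add D.
The 4th edge added is A—D.

A-D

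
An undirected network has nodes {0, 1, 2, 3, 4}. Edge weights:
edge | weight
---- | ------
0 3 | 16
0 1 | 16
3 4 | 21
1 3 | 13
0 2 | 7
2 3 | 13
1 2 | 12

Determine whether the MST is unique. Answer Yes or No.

No

Kruskal's algorithm — process edges by increasing weight (ties by edge label):
0 2 (7): add — endpoints in different components.
1 2 (12): add — endpoints in different components.
1 3 (13): add — endpoints in different components.
2 3 (13): skip — 2 and 3 already connected.
0 1 (16): skip — 0 and 1 already connected.
0 3 (16): skip — 0 and 3 already connected.
3 4 (21): add — endpoints in different components.
Non-tree edge 2 3 has weight 13, equal to the heaviest edge on its tree cycle — swapping gives another MST of the same weight. Not unique.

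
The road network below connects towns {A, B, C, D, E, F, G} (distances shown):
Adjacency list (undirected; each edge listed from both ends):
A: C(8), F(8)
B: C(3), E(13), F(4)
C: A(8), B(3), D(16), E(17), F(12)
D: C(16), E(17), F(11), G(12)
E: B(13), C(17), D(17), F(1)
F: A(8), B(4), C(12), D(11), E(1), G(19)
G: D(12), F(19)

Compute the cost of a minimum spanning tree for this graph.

39

Grow the tree from F using Prim:
Step 1: cheapest edge leaving the tree is E–F (1); add E.
Step 2: cheapest edge leaving the tree is B–F (4); add B.
Step 3: cheapest edge leaving the tree is B–C (3); add C.
Step 4: cheapest edge leaving the tree is A–C (8); add A.
Step 5: cheapest edge leaving the tree is D–F (11); add D.
Step 6: cheapest edge leaving the tree is D–G (12); add G.
MST edges: E–F, B–F, B–C, A–C, D–F, D–G; total weight 1+4+3+8+11+12 = 39.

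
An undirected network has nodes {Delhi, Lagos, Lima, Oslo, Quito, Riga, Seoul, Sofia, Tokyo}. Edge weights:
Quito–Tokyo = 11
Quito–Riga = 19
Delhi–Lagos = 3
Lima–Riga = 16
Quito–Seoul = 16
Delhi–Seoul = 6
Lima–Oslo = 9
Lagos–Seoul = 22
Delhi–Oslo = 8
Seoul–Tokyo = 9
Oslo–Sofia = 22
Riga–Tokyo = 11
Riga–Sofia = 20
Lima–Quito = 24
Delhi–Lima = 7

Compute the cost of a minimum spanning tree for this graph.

Kruskal: consider edges lightest-first.
Delhi–Lagos (3): add — endpoints in different components.
Delhi–Seoul (6): add — endpoints in different components.
Delhi–Lima (7): add — endpoints in different components.
Delhi–Oslo (8): add — endpoints in different components.
Lima–Oslo (9): skip — Lima and Oslo already connected.
Seoul–Tokyo (9): add — endpoints in different components.
Quito–Tokyo (11): add — endpoints in different components.
Riga–Tokyo (11): add — endpoints in different components.
Lima–Riga (16): skip — Lima and Riga already connected.
Quito–Seoul (16): skip — Quito and Seoul already connected.
Quito–Riga (19): skip — Quito and Riga already connected.
Riga–Sofia (20): add — endpoints in different components.
MST edges: Delhi–Lagos, Delhi–Seoul, Delhi–Lima, Delhi–Oslo, Seoul–Tokyo, Quito–Tokyo, Riga–Tokyo, Riga–Sofia; total weight 3+6+7+8+9+11+11+20 = 75.

75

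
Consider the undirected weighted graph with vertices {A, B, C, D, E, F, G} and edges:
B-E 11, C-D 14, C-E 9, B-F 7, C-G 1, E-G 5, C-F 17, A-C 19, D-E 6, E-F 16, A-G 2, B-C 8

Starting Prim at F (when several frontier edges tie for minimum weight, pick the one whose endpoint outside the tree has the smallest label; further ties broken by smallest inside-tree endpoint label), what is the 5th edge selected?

Prim, starting at F.
Step 1: cheapest edge leaving the tree is B-F (7); add B.
Step 2: cheapest edge leaving the tree is B-C (8); add C.
Step 3: cheapest edge leaving the tree is C-G (1); add G.
Step 4: cheapest edge leaving the tree is A-G (2); add A.
Step 5: cheapest edge leaving the tree is E-G (5); add E.
Step 6: cheapest edge leaving the tree is D-E (6); add D.
The 5th edge added is E-G.

E-G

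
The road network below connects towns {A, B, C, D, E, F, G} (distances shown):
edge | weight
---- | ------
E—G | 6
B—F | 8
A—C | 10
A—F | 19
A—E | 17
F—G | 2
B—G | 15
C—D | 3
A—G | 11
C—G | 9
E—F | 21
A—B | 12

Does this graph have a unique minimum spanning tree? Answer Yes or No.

Yes

Sort edges by weight, then run Kruskal:
F—G (2): add — endpoints in different components.
C—D (3): add — endpoints in different components.
E—G (6): add — endpoints in different components.
B—F (8): add — endpoints in different components.
C—G (9): add — endpoints in different components.
A—C (10): add — endpoints in different components.
Every non-tree edge has weight strictly greater than the heaviest edge on the tree path between its endpoints, so the MST is unique.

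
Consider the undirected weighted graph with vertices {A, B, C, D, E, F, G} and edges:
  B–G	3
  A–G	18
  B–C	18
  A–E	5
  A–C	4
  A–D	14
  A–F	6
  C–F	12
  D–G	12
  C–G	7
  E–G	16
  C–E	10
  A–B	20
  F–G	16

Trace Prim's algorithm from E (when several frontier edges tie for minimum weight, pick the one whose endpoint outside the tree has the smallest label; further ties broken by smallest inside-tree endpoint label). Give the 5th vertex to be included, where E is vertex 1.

G

Prim, starting at E.
Step 1: frontier [A–E 5, C–E 10, E–G 16] → take A–E (5); add A.
Step 2: frontier [A–C 4, A–F 6, A–D 14, A–G 18, A–B 20, C–E 10, E–G 16] → take A–C (4); add C.
Step 3: frontier [A–F 6, A–D 14, A–G 18, A–B 20, C–G 7, C–F 12, B–C 18, E–G 16] → take A–F (6); add F.
Step 4: frontier [A–D 14, A–G 18, A–B 20, C–G 7, B–C 18, E–G 16, F–G 16] → take C–G (7); add G.
Step 5: frontier [A–D 14, A–B 20, B–C 18, B–G 3, D–G 12] → take B–G (3); add B.
Step 6: frontier [A–D 14, D–G 12] → take D–G (12); add D.
Vertex order: E, A, C, F, G, B, D. The 5th vertex is G.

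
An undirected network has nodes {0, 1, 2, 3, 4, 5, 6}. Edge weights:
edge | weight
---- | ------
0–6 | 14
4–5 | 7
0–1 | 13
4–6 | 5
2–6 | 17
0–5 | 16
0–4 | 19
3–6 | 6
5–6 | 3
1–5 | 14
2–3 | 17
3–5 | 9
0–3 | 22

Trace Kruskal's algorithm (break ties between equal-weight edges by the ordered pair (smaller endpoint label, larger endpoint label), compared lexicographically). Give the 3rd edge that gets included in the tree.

Kruskal's algorithm — process edges by increasing weight (ties by edge label):
5–6 (3): add. Components now {0} {1} {2} {3} {4} {5,6}
4–6 (5): add. Components now {0} {1} {2} {3} {4,5,6}
3–6 (6): add. Components now {0} {1} {2} {3,4,5,6}
4–5 (7): skip — 4 and 5 already connected.
3–5 (9): skip — 3 and 5 already connected.
0–1 (13): add. Components now {0,1} {2} {3,4,5,6}
0–6 (14): add. Components now {0,1,3,4,5,6} {2}
1–5 (14): skip — 1 and 5 already connected.
0–5 (16): skip — 0 and 5 already connected.
2–3 (17): add. Components now {0,1,2,3,4,5,6}
The 3rd edge added is 3–6.

3-6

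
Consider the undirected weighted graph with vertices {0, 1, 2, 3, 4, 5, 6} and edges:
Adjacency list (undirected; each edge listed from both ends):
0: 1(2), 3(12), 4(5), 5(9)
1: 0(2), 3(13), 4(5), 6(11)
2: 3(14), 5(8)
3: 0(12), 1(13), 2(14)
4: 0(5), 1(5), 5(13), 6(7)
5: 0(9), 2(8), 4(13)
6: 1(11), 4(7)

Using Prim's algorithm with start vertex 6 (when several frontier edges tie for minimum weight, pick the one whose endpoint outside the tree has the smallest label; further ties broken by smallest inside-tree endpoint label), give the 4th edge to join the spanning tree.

0-5

Prim, starting at 6.
Step 1: cheapest edge leaving the tree is 4 6 (7); add 4.
Step 2: cheapest edge leaving the tree is 0 4 (5); add 0.
Step 3: cheapest edge leaving the tree is 0 1 (2); add 1.
Step 4: cheapest edge leaving the tree is 0 5 (9); add 5.
Step 5: cheapest edge leaving the tree is 2 5 (8); add 2.
Step 6: cheapest edge leaving the tree is 0 3 (12); add 3.
The 4th edge added is 0 5.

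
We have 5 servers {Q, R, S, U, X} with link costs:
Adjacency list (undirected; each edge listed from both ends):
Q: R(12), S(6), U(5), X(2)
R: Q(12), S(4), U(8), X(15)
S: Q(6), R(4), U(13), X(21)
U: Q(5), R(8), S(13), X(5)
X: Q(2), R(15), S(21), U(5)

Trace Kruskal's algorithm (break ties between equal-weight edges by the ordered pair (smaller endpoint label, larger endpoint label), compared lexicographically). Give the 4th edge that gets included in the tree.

Kruskal's algorithm — process edges by increasing weight (ties by edge label):
Q–X (2): add — endpoints in different components.
R–S (4): add — endpoints in different components.
Q–U (5): add — endpoints in different components.
U–X (5): skip — X and U already connected.
Q–S (6): add — endpoints in different components.
The 4th edge added is Q–S.

Q-S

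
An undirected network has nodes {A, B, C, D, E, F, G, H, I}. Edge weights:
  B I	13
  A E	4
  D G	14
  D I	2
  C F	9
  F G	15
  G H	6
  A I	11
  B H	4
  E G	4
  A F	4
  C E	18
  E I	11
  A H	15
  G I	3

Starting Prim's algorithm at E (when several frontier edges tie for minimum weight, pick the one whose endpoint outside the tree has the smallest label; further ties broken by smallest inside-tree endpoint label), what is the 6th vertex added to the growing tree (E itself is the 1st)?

Prim, starting at E.
Step 1: cheapest edge leaving the tree is A E (4); add A.
Step 2: cheapest edge leaving the tree is A F (4); add F.
Step 3: cheapest edge leaving the tree is E G (4); add G.
Step 4: cheapest edge leaving the tree is G I (3); add I.
Step 5: cheapest edge leaving the tree is D I (2); add D.
Step 6: cheapest edge leaving the tree is G H (6); add H.
Step 7: cheapest edge leaving the tree is B H (4); add B.
Step 8: cheapest edge leaving the tree is C F (9); add C.
Vertex order: E, A, F, G, I, D, H, B, C. The 6th vertex is D.

D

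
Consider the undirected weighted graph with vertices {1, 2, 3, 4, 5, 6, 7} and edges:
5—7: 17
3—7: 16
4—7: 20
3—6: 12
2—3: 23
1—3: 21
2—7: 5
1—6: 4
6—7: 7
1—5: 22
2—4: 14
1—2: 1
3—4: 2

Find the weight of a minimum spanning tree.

41

Prim, starting at 1.
Step 1: cheapest edge leaving the tree is 1—2 (1); add 2.
Step 2: cheapest edge leaving the tree is 1—6 (4); add 6.
Step 3: cheapest edge leaving the tree is 2—7 (5); add 7.
Step 4: cheapest edge leaving the tree is 3—6 (12); add 3.
Step 5: cheapest edge leaving the tree is 3—4 (2); add 4.
Step 6: cheapest edge leaving the tree is 5—7 (17); add 5.
MST edges: 1—2, 1—6, 2—7, 3—6, 3—4, 5—7; total weight 1+4+5+12+2+17 = 41.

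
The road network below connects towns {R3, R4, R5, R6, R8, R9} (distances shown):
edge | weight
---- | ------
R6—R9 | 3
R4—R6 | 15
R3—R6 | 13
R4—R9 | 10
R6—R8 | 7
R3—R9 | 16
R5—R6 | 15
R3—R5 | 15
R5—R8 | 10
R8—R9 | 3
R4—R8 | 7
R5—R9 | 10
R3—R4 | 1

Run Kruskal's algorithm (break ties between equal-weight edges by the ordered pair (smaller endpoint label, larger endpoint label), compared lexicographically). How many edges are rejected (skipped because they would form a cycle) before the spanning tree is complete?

Sort edges by weight, then run Kruskal:
R3—R4 (1): add — endpoints in different components.
R6—R9 (3): add — endpoints in different components.
R8—R9 (3): add — endpoints in different components.
R4—R8 (7): add — endpoints in different components.
R6—R8 (7): skip — R6 and R8 already connected.
R4—R9 (10): skip — R9 and R4 already connected.
R5—R8 (10): add — endpoints in different components.
Edges rejected before the tree was complete: 2.

2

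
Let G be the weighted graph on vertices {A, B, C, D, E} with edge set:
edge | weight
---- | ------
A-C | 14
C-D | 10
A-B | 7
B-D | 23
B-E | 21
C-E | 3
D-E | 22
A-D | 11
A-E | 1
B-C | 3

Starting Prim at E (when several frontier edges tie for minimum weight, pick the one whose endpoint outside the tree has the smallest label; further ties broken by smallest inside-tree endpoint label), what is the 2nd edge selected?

C-E

Prim, starting at E.
Step 1: cheapest edge leaving the tree is A-E (1); add A.
Step 2: cheapest edge leaving the tree is C-E (3); add C.
Step 3: cheapest edge leaving the tree is B-C (3); add B.
Step 4: cheapest edge leaving the tree is C-D (10); add D.
The 2nd edge added is C-E.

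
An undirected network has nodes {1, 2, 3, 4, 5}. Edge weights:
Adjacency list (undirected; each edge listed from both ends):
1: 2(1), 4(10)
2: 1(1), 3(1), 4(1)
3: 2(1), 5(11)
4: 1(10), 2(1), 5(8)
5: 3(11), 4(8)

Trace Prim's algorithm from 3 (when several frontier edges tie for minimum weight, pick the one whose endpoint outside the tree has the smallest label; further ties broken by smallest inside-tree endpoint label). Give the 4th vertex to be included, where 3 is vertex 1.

4

Prim, starting at 3.
Step 1: frontier [2—3 1, 3—5 11] → take 2—3 (1); add 2.
Step 2: frontier [1—2 1, 2—4 1, 3—5 11] → take 1—2 (1); add 1.
Step 3: frontier [1—4 10, 2—4 1, 3—5 11] → take 2—4 (1); add 4.
Step 4: frontier [3—5 11, 4—5 8] → take 4—5 (8); add 5.
Vertex order: 3, 2, 1, 4, 5. The 4th vertex is 4.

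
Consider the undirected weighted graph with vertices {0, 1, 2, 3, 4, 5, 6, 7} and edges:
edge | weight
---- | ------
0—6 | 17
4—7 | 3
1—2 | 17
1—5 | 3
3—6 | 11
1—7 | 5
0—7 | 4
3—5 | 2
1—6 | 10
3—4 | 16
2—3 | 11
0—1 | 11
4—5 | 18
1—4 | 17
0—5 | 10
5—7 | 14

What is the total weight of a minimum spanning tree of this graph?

38

Kruskal: consider edges lightest-first.
3—5 (2): add — endpoints in different components.
1—5 (3): add — endpoints in different components.
4—7 (3): add — endpoints in different components.
0—7 (4): add — endpoints in different components.
1—7 (5): add — endpoints in different components.
0—5 (10): skip — 0 and 5 already connected.
1—6 (10): add — endpoints in different components.
0—1 (11): skip — 0 and 1 already connected.
2—3 (11): add — endpoints in different components.
MST edges: 3—5, 1—5, 4—7, 0—7, 1—7, 1—6, 2—3; total weight 2+3+3+4+5+10+11 = 38.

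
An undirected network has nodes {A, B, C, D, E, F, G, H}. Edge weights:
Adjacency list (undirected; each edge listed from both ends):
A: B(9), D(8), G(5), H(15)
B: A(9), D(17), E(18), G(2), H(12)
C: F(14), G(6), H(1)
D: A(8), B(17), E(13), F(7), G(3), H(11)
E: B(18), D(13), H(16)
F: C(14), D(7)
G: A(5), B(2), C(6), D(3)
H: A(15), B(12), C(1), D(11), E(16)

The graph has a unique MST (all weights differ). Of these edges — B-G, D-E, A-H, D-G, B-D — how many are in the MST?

3

Kruskal's algorithm — process edges by increasing weight (ties by edge label):
C-H (1): add — endpoints in different components.
B-G (2): add — endpoints in different components.
D-G (3): add — endpoints in different components.
A-G (5): add — endpoints in different components.
C-G (6): add — endpoints in different components.
D-F (7): add — endpoints in different components.
A-D (8): skip — A and D already connected.
A-B (9): skip — A and B already connected.
D-H (11): skip — D and H already connected.
B-H (12): skip — B and H already connected.
D-E (13): add — endpoints in different components.
MST edge set: {C-H, B-G, D-G, A-G, C-G, D-F, D-E}.
Of the listed edges, {B-G, D-E, D-G} are in the MST → 3.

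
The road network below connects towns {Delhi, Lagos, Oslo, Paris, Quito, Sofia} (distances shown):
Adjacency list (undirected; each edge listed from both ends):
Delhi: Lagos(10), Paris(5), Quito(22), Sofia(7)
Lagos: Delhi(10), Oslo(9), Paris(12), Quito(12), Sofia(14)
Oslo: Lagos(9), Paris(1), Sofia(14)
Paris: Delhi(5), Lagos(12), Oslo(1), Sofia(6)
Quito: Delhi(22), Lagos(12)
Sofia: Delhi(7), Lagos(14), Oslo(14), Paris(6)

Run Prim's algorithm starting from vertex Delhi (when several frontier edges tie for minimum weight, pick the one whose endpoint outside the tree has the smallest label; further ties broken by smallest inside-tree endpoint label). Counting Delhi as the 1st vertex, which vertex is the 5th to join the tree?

Lagos

Prim's algorithm from Delhi:
Step 1: cheapest edge leaving the tree is Delhi Paris (5); add Paris.
Step 2: cheapest edge leaving the tree is Oslo Paris (1); add Oslo.
Step 3: cheapest edge leaving the tree is Paris Sofia (6); add Sofia.
Step 4: cheapest edge leaving the tree is Lagos Oslo (9); add Lagos.
Step 5: cheapest edge leaving the tree is Lagos Quito (12); add Quito.
Vertex order: Delhi, Paris, Oslo, Sofia, Lagos, Quito. The 5th vertex is Lagos.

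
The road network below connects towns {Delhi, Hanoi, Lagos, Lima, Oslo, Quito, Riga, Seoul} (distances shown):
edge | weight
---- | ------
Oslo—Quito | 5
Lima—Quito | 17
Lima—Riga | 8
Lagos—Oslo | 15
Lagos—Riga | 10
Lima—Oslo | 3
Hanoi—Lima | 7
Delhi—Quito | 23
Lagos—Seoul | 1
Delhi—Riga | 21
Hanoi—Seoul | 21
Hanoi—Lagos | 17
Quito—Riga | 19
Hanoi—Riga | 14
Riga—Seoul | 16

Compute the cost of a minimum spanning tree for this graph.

55

Kruskal's algorithm — process edges by increasing weight (ties by edge label):
Lagos—Seoul (1): add — endpoints in different components.
Lima—Oslo (3): add — endpoints in different components.
Oslo—Quito (5): add — endpoints in different components.
Hanoi—Lima (7): add — endpoints in different components.
Lima—Riga (8): add — endpoints in different components.
Lagos—Riga (10): add — endpoints in different components.
Hanoi—Riga (14): skip — Riga and Hanoi already connected.
Lagos—Oslo (15): skip — Oslo and Lagos already connected.
Riga—Seoul (16): skip — Seoul and Riga already connected.
Hanoi—Lagos (17): skip — Lagos and Hanoi already connected.
Lima—Quito (17): skip — Lima and Quito already connected.
Quito—Riga (19): skip — Riga and Quito already connected.
Delhi—Riga (21): add — endpoints in different components.
MST edges: Lagos—Seoul, Lima—Oslo, Oslo—Quito, Hanoi—Lima, Lima—Riga, Lagos—Riga, Delhi—Riga; total weight 1+3+5+7+8+10+21 = 55.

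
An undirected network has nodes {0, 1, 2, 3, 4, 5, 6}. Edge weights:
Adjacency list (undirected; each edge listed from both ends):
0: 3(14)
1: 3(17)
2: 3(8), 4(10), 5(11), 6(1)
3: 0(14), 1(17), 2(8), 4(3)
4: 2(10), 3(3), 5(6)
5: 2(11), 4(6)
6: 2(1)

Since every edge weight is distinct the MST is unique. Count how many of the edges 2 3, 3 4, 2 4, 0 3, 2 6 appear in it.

Kruskal: consider edges lightest-first.
2 6 (1): add. Components now {0} {1} {2,6} {3} {4} {5}
3 4 (3): add. Components now {0} {1} {2,6} {3,4} {5}
4 5 (6): add. Components now {0} {1} {2,6} {3,4,5}
2 3 (8): add. Components now {0} {1} {2,3,4,5,6}
2 4 (10): skip — 2 and 4 already connected.
2 5 (11): skip — 2 and 5 already connected.
0 3 (14): add. Components now {0,2,3,4,5,6} {1}
1 3 (17): add. Components now {0,1,2,3,4,5,6}
MST edge set: {2 6, 3 4, 4 5, 2 3, 0 3, 1 3}.
Of the listed edges, {2 3, 3 4, 0 3, 2 6} are in the MST → 4.

4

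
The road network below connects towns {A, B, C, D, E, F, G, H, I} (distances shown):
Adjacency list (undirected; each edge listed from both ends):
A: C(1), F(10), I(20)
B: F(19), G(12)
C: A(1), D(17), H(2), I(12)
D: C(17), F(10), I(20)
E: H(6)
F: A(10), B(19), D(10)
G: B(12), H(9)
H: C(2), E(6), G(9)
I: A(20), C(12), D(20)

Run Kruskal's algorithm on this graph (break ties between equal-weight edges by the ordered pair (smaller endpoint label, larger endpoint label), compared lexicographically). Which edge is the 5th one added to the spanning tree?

A-F

Kruskal's algorithm — process edges by increasing weight (ties by edge label):
A–C (1): add — endpoints in different components.
C–H (2): add — endpoints in different components.
E–H (6): add — endpoints in different components.
G–H (9): add — endpoints in different components.
A–F (10): add — endpoints in different components.
D–F (10): add — endpoints in different components.
B–G (12): add — endpoints in different components.
C–I (12): add — endpoints in different components.
The 5th edge added is A–F.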